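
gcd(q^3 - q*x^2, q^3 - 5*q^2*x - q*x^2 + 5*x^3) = -q^2 + x^2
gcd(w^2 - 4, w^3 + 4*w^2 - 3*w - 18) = w - 2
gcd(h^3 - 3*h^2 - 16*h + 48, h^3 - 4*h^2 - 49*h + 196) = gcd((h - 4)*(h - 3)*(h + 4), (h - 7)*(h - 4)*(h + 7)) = h - 4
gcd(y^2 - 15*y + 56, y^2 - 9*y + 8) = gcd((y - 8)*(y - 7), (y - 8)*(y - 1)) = y - 8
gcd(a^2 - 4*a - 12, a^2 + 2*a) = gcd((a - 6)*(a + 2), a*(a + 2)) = a + 2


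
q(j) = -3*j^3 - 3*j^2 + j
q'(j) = -9*j^2 - 6*j + 1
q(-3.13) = 59.47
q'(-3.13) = -68.39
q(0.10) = 0.07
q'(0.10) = 0.31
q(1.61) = -18.69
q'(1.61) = -31.99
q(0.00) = 0.00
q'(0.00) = 1.00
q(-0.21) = -0.31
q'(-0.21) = 1.86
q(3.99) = -234.33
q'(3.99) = -166.22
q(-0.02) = -0.02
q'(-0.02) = 1.12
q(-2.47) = 24.43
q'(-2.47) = -39.09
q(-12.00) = 4740.00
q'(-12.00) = -1223.00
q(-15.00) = 9435.00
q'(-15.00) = -1934.00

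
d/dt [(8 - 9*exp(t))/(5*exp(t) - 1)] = -31*exp(t)/(5*exp(t) - 1)^2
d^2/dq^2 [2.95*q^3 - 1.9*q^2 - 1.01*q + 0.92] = 17.7*q - 3.8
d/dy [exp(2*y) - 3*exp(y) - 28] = (2*exp(y) - 3)*exp(y)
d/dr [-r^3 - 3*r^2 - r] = -3*r^2 - 6*r - 1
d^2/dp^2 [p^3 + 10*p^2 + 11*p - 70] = 6*p + 20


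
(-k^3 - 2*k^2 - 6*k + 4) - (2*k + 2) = -k^3 - 2*k^2 - 8*k + 2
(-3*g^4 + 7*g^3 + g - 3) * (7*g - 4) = -21*g^5 + 61*g^4 - 28*g^3 + 7*g^2 - 25*g + 12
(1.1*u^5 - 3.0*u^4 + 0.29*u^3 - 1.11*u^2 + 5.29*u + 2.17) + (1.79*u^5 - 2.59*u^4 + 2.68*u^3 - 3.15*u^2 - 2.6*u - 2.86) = 2.89*u^5 - 5.59*u^4 + 2.97*u^3 - 4.26*u^2 + 2.69*u - 0.69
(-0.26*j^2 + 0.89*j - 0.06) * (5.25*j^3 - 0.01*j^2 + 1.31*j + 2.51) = -1.365*j^5 + 4.6751*j^4 - 0.6645*j^3 + 0.5139*j^2 + 2.1553*j - 0.1506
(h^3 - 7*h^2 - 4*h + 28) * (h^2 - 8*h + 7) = h^5 - 15*h^4 + 59*h^3 + 11*h^2 - 252*h + 196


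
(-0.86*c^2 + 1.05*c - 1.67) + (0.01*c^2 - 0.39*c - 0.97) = -0.85*c^2 + 0.66*c - 2.64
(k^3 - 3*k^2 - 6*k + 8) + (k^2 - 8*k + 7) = k^3 - 2*k^2 - 14*k + 15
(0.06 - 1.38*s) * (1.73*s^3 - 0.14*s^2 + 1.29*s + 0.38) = -2.3874*s^4 + 0.297*s^3 - 1.7886*s^2 - 0.447*s + 0.0228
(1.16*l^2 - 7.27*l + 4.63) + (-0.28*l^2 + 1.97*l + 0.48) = 0.88*l^2 - 5.3*l + 5.11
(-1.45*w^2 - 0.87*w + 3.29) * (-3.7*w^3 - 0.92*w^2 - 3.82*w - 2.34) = 5.365*w^5 + 4.553*w^4 - 5.8336*w^3 + 3.6896*w^2 - 10.532*w - 7.6986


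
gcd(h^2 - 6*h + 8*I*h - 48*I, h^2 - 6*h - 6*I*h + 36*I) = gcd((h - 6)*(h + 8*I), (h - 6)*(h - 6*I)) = h - 6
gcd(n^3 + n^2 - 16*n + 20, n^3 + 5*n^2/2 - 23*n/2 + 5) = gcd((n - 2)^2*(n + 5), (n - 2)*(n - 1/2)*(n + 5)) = n^2 + 3*n - 10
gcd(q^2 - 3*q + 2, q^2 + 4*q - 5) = q - 1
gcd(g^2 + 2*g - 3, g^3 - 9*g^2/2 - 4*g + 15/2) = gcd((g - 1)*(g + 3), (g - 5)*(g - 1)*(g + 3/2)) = g - 1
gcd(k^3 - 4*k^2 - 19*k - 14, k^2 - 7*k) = k - 7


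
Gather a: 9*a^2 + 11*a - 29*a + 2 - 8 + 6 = 9*a^2 - 18*a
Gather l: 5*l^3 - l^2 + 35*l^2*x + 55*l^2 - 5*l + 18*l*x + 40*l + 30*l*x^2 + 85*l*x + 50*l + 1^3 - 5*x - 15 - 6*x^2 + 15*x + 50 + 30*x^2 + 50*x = 5*l^3 + l^2*(35*x + 54) + l*(30*x^2 + 103*x + 85) + 24*x^2 + 60*x + 36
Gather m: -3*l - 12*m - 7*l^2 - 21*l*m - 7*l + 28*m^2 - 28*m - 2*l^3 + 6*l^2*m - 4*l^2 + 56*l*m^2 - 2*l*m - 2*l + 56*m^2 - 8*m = -2*l^3 - 11*l^2 - 12*l + m^2*(56*l + 84) + m*(6*l^2 - 23*l - 48)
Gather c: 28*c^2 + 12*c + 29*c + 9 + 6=28*c^2 + 41*c + 15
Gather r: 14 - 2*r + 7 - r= 21 - 3*r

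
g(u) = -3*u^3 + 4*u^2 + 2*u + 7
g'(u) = -9*u^2 + 8*u + 2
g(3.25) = -47.23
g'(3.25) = -67.06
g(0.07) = 7.16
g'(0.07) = 2.52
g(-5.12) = 504.27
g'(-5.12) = -274.89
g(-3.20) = 139.86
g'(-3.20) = -115.76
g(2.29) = -3.47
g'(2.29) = -26.88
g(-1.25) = 16.61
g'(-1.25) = -22.06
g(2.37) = -5.73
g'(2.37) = -29.59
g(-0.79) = 9.40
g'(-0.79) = -9.94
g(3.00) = -32.00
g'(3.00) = -55.00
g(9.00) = -1838.00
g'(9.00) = -655.00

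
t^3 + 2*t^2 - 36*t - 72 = (t - 6)*(t + 2)*(t + 6)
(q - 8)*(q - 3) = q^2 - 11*q + 24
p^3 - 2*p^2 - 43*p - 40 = (p - 8)*(p + 1)*(p + 5)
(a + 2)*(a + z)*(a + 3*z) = a^3 + 4*a^2*z + 2*a^2 + 3*a*z^2 + 8*a*z + 6*z^2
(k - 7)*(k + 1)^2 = k^3 - 5*k^2 - 13*k - 7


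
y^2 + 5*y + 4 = (y + 1)*(y + 4)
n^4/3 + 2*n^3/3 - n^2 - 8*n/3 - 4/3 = (n/3 + 1/3)*(n - 2)*(n + 1)*(n + 2)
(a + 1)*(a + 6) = a^2 + 7*a + 6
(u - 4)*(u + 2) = u^2 - 2*u - 8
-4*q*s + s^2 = s*(-4*q + s)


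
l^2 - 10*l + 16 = (l - 8)*(l - 2)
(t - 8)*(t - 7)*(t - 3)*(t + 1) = t^4 - 17*t^3 + 83*t^2 - 67*t - 168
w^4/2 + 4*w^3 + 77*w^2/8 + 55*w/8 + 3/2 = (w/2 + 1/4)*(w + 1/2)*(w + 3)*(w + 4)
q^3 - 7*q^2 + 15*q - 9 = (q - 3)^2*(q - 1)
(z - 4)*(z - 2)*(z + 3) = z^3 - 3*z^2 - 10*z + 24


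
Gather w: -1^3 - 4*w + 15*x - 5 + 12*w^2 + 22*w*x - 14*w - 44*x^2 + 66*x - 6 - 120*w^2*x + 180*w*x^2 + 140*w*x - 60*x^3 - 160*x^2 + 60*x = w^2*(12 - 120*x) + w*(180*x^2 + 162*x - 18) - 60*x^3 - 204*x^2 + 141*x - 12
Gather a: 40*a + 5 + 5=40*a + 10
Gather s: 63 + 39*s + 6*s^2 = 6*s^2 + 39*s + 63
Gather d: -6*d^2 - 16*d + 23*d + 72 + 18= -6*d^2 + 7*d + 90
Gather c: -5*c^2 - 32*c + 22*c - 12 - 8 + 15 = -5*c^2 - 10*c - 5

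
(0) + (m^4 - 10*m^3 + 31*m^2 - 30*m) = m^4 - 10*m^3 + 31*m^2 - 30*m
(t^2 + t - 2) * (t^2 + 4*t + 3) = t^4 + 5*t^3 + 5*t^2 - 5*t - 6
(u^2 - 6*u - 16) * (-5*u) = -5*u^3 + 30*u^2 + 80*u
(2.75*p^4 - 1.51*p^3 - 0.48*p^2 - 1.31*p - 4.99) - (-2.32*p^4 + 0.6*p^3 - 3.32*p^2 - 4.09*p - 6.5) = 5.07*p^4 - 2.11*p^3 + 2.84*p^2 + 2.78*p + 1.51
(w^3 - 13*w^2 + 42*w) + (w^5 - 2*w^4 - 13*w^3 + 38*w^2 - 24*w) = w^5 - 2*w^4 - 12*w^3 + 25*w^2 + 18*w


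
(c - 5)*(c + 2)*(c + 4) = c^3 + c^2 - 22*c - 40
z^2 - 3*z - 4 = (z - 4)*(z + 1)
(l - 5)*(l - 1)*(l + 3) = l^3 - 3*l^2 - 13*l + 15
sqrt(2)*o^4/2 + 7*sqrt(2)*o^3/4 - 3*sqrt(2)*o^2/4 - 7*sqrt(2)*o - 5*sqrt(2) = (o - 2)*(o + 1)*(o + 5/2)*(sqrt(2)*o/2 + sqrt(2))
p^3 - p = p*(p - 1)*(p + 1)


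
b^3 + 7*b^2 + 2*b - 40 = (b - 2)*(b + 4)*(b + 5)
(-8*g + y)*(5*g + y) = -40*g^2 - 3*g*y + y^2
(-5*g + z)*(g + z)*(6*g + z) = -30*g^3 - 29*g^2*z + 2*g*z^2 + z^3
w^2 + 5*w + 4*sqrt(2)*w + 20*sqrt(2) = (w + 5)*(w + 4*sqrt(2))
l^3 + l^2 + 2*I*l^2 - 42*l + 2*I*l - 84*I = (l - 6)*(l + 7)*(l + 2*I)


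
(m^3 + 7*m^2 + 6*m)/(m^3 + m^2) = (m + 6)/m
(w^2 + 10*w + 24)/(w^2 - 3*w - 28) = (w + 6)/(w - 7)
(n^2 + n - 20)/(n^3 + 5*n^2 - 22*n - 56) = (n + 5)/(n^2 + 9*n + 14)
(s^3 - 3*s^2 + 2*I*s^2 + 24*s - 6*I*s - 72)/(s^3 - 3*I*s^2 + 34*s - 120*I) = (s - 3)/(s - 5*I)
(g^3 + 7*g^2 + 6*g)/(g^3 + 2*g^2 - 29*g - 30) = g/(g - 5)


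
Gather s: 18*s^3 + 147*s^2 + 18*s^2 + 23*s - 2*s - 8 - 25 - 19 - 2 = 18*s^3 + 165*s^2 + 21*s - 54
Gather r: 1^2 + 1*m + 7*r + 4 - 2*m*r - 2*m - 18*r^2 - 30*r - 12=-m - 18*r^2 + r*(-2*m - 23) - 7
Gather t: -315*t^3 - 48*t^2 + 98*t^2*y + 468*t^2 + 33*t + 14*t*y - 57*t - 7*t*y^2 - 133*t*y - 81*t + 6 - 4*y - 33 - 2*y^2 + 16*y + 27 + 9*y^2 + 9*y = -315*t^3 + t^2*(98*y + 420) + t*(-7*y^2 - 119*y - 105) + 7*y^2 + 21*y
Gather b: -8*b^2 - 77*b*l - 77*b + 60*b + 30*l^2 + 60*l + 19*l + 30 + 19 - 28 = -8*b^2 + b*(-77*l - 17) + 30*l^2 + 79*l + 21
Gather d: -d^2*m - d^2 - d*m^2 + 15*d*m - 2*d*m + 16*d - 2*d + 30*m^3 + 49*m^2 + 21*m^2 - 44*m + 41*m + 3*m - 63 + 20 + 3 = d^2*(-m - 1) + d*(-m^2 + 13*m + 14) + 30*m^3 + 70*m^2 - 40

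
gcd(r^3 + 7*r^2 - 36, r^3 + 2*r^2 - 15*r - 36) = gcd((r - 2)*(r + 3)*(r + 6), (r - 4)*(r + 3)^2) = r + 3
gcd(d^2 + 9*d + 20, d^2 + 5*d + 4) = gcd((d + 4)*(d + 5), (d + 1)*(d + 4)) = d + 4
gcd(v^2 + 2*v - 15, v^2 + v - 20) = v + 5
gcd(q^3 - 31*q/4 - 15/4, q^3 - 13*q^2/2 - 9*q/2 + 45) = q^2 - q/2 - 15/2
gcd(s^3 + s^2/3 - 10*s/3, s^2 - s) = s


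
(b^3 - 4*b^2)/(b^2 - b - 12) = b^2/(b + 3)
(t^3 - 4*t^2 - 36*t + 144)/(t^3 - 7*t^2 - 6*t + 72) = (t + 6)/(t + 3)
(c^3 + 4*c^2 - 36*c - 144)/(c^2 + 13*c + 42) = (c^2 - 2*c - 24)/(c + 7)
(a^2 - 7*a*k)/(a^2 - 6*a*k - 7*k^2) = a/(a + k)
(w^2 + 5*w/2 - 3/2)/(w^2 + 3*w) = (w - 1/2)/w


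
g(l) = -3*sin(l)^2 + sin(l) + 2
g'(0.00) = 1.00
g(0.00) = 2.00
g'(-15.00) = -3.72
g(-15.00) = 0.08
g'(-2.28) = -3.62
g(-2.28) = -0.49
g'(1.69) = 0.59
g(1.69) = 0.04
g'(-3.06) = -1.48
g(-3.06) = 1.90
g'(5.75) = 3.49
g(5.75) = 0.72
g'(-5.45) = -2.31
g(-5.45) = 1.10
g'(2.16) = 2.22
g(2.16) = 0.76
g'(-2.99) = -1.88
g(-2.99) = 1.78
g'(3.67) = -3.48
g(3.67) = 0.73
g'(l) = -6*sin(l)*cos(l) + cos(l)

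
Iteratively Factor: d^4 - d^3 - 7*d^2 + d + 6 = (d + 2)*(d^3 - 3*d^2 - d + 3) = (d - 1)*(d + 2)*(d^2 - 2*d - 3) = (d - 3)*(d - 1)*(d + 2)*(d + 1)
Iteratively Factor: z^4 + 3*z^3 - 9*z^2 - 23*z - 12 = (z - 3)*(z^3 + 6*z^2 + 9*z + 4) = (z - 3)*(z + 4)*(z^2 + 2*z + 1) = (z - 3)*(z + 1)*(z + 4)*(z + 1)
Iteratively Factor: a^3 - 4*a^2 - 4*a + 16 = (a - 4)*(a^2 - 4) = (a - 4)*(a - 2)*(a + 2)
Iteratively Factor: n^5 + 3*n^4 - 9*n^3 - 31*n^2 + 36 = (n + 2)*(n^4 + n^3 - 11*n^2 - 9*n + 18) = (n + 2)^2*(n^3 - n^2 - 9*n + 9) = (n + 2)^2*(n + 3)*(n^2 - 4*n + 3) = (n - 3)*(n + 2)^2*(n + 3)*(n - 1)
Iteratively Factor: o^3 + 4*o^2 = (o)*(o^2 + 4*o) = o^2*(o + 4)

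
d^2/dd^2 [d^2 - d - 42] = 2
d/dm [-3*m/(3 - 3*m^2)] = (-m^2 - 1)/(m^4 - 2*m^2 + 1)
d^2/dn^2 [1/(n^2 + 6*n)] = 2*(-n*(n + 6) + 4*(n + 3)^2)/(n^3*(n + 6)^3)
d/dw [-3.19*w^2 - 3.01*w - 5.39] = -6.38*w - 3.01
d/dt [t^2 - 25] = 2*t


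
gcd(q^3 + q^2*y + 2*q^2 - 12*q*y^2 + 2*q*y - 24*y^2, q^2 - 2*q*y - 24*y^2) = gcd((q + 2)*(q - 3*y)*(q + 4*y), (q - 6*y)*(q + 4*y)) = q + 4*y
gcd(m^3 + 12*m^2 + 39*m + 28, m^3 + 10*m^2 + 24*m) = m + 4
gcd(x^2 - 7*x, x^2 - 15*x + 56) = x - 7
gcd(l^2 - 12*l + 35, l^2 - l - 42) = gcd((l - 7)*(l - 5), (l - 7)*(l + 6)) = l - 7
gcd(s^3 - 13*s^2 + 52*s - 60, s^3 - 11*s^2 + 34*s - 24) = s - 6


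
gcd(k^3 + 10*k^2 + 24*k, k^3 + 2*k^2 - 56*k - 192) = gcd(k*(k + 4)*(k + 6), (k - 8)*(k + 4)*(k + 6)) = k^2 + 10*k + 24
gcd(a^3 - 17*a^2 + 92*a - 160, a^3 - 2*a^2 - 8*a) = a - 4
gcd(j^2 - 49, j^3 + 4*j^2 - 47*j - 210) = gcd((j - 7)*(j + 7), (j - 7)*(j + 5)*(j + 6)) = j - 7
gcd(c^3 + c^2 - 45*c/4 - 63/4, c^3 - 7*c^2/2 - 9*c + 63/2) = c^2 - c/2 - 21/2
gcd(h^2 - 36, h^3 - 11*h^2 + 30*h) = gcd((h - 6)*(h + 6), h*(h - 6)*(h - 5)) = h - 6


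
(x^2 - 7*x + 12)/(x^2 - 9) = (x - 4)/(x + 3)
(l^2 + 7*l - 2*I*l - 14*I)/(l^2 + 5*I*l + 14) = (l + 7)/(l + 7*I)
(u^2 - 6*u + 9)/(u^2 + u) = (u^2 - 6*u + 9)/(u*(u + 1))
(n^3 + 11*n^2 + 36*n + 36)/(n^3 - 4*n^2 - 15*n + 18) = (n^2 + 8*n + 12)/(n^2 - 7*n + 6)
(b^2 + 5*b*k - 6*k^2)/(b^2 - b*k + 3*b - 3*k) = (b + 6*k)/(b + 3)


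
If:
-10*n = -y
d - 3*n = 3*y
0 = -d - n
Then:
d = 0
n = 0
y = 0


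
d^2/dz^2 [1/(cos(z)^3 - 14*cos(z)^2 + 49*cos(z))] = (-9*(1 - cos(2*z))^2/4 - 35*cos(z) - 55*cos(2*z)/2 + 7*cos(3*z) + 159/2)/((cos(z) - 7)^4*cos(z)^3)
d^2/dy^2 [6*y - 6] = 0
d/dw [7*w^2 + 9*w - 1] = 14*w + 9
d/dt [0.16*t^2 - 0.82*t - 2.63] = 0.32*t - 0.82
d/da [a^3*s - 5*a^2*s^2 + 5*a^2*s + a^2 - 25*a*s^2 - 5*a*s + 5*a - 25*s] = 3*a^2*s - 10*a*s^2 + 10*a*s + 2*a - 25*s^2 - 5*s + 5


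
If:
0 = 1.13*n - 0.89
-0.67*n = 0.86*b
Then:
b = -0.61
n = 0.79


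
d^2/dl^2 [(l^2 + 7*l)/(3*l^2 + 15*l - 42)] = 4/(3*(l^3 - 6*l^2 + 12*l - 8))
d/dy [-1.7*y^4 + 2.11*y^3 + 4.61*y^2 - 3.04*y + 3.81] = -6.8*y^3 + 6.33*y^2 + 9.22*y - 3.04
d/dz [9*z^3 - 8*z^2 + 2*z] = 27*z^2 - 16*z + 2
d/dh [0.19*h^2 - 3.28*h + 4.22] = 0.38*h - 3.28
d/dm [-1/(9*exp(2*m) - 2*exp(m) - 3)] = (18*exp(m) - 2)*exp(m)/(-9*exp(2*m) + 2*exp(m) + 3)^2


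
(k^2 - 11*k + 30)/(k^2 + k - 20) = (k^2 - 11*k + 30)/(k^2 + k - 20)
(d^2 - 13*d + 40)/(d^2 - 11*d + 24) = (d - 5)/(d - 3)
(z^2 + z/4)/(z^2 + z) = (z + 1/4)/(z + 1)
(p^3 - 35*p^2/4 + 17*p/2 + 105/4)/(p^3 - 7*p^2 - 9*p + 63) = (p + 5/4)/(p + 3)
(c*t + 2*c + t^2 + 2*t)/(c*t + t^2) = (t + 2)/t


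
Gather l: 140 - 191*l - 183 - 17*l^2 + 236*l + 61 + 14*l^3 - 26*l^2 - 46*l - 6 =14*l^3 - 43*l^2 - l + 12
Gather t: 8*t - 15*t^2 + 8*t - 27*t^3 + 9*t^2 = -27*t^3 - 6*t^2 + 16*t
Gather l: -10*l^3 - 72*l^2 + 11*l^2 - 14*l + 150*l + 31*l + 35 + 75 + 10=-10*l^3 - 61*l^2 + 167*l + 120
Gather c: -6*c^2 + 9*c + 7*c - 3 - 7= -6*c^2 + 16*c - 10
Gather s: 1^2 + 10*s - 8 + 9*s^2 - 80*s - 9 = 9*s^2 - 70*s - 16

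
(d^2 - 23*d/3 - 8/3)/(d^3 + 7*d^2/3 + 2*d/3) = (d - 8)/(d*(d + 2))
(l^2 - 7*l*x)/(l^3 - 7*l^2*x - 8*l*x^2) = (-l + 7*x)/(-l^2 + 7*l*x + 8*x^2)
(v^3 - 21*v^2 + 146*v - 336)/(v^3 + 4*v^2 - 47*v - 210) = (v^2 - 14*v + 48)/(v^2 + 11*v + 30)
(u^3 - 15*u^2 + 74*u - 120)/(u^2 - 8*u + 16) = (u^2 - 11*u + 30)/(u - 4)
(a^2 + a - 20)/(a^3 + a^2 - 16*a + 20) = (a - 4)/(a^2 - 4*a + 4)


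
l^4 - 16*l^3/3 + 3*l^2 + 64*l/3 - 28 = (l - 3)*(l - 7/3)*(l - 2)*(l + 2)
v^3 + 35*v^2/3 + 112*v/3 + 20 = (v + 2/3)*(v + 5)*(v + 6)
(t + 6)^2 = t^2 + 12*t + 36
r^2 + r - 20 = (r - 4)*(r + 5)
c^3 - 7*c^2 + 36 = (c - 6)*(c - 3)*(c + 2)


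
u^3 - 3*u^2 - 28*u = u*(u - 7)*(u + 4)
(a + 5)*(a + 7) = a^2 + 12*a + 35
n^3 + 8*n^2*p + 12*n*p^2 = n*(n + 2*p)*(n + 6*p)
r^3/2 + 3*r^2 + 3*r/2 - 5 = (r/2 + 1)*(r - 1)*(r + 5)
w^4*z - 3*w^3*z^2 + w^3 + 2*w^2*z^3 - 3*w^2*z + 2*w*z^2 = w*(w - 2*z)*(w - z)*(w*z + 1)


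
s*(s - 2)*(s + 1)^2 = s^4 - 3*s^2 - 2*s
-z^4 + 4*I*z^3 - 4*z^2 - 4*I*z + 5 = (z + 1)*(z - 5*I)*(-I*z + 1)*(-I*z + I)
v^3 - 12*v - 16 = (v - 4)*(v + 2)^2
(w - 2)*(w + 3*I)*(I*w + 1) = I*w^3 - 2*w^2 - 2*I*w^2 + 4*w + 3*I*w - 6*I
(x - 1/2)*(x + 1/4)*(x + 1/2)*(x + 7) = x^4 + 29*x^3/4 + 3*x^2/2 - 29*x/16 - 7/16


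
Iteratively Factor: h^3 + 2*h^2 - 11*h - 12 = (h + 1)*(h^2 + h - 12) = (h + 1)*(h + 4)*(h - 3)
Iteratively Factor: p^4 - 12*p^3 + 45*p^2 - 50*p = (p - 2)*(p^3 - 10*p^2 + 25*p) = p*(p - 2)*(p^2 - 10*p + 25) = p*(p - 5)*(p - 2)*(p - 5)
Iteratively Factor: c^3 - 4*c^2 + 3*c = (c - 3)*(c^2 - c) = c*(c - 3)*(c - 1)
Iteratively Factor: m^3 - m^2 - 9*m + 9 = (m - 3)*(m^2 + 2*m - 3) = (m - 3)*(m - 1)*(m + 3)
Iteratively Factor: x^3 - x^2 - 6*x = (x - 3)*(x^2 + 2*x) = (x - 3)*(x + 2)*(x)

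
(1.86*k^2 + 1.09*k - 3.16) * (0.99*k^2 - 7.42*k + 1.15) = 1.8414*k^4 - 12.7221*k^3 - 9.0772*k^2 + 24.7007*k - 3.634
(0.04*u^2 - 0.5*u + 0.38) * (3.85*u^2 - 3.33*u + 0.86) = 0.154*u^4 - 2.0582*u^3 + 3.1624*u^2 - 1.6954*u + 0.3268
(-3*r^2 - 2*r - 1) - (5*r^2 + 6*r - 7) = -8*r^2 - 8*r + 6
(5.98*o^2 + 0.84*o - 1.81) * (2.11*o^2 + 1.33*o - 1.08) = 12.6178*o^4 + 9.7258*o^3 - 9.1603*o^2 - 3.3145*o + 1.9548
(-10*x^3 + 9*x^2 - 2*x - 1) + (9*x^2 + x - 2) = -10*x^3 + 18*x^2 - x - 3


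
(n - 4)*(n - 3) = n^2 - 7*n + 12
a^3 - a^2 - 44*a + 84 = (a - 6)*(a - 2)*(a + 7)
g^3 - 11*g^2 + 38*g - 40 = (g - 5)*(g - 4)*(g - 2)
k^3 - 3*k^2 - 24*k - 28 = (k - 7)*(k + 2)^2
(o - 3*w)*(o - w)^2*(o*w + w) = o^4*w - 5*o^3*w^2 + o^3*w + 7*o^2*w^3 - 5*o^2*w^2 - 3*o*w^4 + 7*o*w^3 - 3*w^4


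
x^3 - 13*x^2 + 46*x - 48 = (x - 8)*(x - 3)*(x - 2)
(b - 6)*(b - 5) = b^2 - 11*b + 30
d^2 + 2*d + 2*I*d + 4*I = (d + 2)*(d + 2*I)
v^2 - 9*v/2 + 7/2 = (v - 7/2)*(v - 1)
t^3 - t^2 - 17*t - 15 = (t - 5)*(t + 1)*(t + 3)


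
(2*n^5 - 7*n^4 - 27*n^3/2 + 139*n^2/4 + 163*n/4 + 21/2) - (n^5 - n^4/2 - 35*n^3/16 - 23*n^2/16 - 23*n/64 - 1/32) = n^5 - 13*n^4/2 - 181*n^3/16 + 579*n^2/16 + 2631*n/64 + 337/32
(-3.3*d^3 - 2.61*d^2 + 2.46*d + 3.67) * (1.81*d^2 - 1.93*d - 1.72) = -5.973*d^5 + 1.6449*d^4 + 15.1659*d^3 + 6.3841*d^2 - 11.3143*d - 6.3124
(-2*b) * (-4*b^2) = 8*b^3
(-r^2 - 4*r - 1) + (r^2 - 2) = -4*r - 3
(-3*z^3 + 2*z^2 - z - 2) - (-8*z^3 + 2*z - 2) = 5*z^3 + 2*z^2 - 3*z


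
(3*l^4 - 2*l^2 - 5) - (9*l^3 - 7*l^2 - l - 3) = 3*l^4 - 9*l^3 + 5*l^2 + l - 2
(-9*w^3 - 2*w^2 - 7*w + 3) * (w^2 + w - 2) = -9*w^5 - 11*w^4 + 9*w^3 + 17*w - 6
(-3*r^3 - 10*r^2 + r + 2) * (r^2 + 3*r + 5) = -3*r^5 - 19*r^4 - 44*r^3 - 45*r^2 + 11*r + 10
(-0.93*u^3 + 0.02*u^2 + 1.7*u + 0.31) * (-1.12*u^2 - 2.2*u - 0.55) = 1.0416*u^5 + 2.0236*u^4 - 1.4365*u^3 - 4.0982*u^2 - 1.617*u - 0.1705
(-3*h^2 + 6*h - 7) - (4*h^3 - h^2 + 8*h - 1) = -4*h^3 - 2*h^2 - 2*h - 6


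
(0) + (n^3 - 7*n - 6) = n^3 - 7*n - 6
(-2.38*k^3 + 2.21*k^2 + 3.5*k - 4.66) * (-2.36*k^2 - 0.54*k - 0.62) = 5.6168*k^5 - 3.9304*k^4 - 7.9778*k^3 + 7.7374*k^2 + 0.3464*k + 2.8892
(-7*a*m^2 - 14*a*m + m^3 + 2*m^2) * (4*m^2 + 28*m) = -28*a*m^4 - 252*a*m^3 - 392*a*m^2 + 4*m^5 + 36*m^4 + 56*m^3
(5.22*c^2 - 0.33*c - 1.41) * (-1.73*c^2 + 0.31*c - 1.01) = -9.0306*c^4 + 2.1891*c^3 - 2.9352*c^2 - 0.1038*c + 1.4241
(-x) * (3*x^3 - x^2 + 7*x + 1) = -3*x^4 + x^3 - 7*x^2 - x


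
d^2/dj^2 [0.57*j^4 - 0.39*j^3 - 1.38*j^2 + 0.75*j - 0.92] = 6.84*j^2 - 2.34*j - 2.76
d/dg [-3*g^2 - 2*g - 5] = -6*g - 2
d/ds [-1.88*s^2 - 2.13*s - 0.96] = -3.76*s - 2.13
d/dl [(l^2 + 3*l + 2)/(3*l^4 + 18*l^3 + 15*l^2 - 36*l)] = (-2*l^5 - 15*l^4 - 44*l^3 - 63*l^2 - 20*l + 24)/(3*l^2*(l^6 + 12*l^5 + 46*l^4 + 36*l^3 - 119*l^2 - 120*l + 144))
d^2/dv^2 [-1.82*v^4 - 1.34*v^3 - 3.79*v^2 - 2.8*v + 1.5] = -21.84*v^2 - 8.04*v - 7.58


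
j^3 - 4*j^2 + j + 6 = (j - 3)*(j - 2)*(j + 1)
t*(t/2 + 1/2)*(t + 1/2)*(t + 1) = t^4/2 + 5*t^3/4 + t^2 + t/4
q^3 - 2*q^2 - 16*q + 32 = (q - 4)*(q - 2)*(q + 4)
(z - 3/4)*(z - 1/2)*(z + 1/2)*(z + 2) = z^4 + 5*z^3/4 - 7*z^2/4 - 5*z/16 + 3/8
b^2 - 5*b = b*(b - 5)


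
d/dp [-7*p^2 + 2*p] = 2 - 14*p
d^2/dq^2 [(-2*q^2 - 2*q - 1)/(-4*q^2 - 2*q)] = (4*q^3 + 12*q^2 + 6*q + 1)/(q^3*(8*q^3 + 12*q^2 + 6*q + 1))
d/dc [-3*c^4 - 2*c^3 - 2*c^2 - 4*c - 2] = -12*c^3 - 6*c^2 - 4*c - 4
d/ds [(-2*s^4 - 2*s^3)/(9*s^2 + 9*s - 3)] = 2*s^2*(-6*s^3 - 12*s^2 - 2*s + 3)/(3*(9*s^4 + 18*s^3 + 3*s^2 - 6*s + 1))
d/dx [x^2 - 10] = 2*x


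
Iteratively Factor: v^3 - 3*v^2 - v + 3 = (v - 3)*(v^2 - 1) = (v - 3)*(v - 1)*(v + 1)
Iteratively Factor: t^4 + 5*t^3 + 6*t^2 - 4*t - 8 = (t + 2)*(t^3 + 3*t^2 - 4) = (t + 2)^2*(t^2 + t - 2) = (t + 2)^3*(t - 1)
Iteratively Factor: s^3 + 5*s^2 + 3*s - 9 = (s - 1)*(s^2 + 6*s + 9) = (s - 1)*(s + 3)*(s + 3)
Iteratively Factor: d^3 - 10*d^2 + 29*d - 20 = (d - 5)*(d^2 - 5*d + 4) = (d - 5)*(d - 1)*(d - 4)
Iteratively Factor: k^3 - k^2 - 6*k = (k + 2)*(k^2 - 3*k) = k*(k + 2)*(k - 3)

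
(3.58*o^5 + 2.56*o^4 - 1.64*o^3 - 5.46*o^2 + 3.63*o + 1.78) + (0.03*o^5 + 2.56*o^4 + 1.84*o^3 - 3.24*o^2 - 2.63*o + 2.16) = 3.61*o^5 + 5.12*o^4 + 0.2*o^3 - 8.7*o^2 + 1.0*o + 3.94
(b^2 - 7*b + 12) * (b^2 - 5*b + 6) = b^4 - 12*b^3 + 53*b^2 - 102*b + 72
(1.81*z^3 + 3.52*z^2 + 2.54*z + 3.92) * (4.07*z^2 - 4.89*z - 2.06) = 7.3667*z^5 + 5.4755*z^4 - 10.6036*z^3 - 3.7174*z^2 - 24.4012*z - 8.0752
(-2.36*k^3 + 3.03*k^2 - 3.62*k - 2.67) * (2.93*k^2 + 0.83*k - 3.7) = -6.9148*k^5 + 6.9191*k^4 + 0.640299999999999*k^3 - 22.0387*k^2 + 11.1779*k + 9.879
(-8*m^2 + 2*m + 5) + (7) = -8*m^2 + 2*m + 12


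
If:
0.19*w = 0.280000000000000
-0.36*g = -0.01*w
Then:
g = 0.04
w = 1.47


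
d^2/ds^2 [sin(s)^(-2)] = 2*(cos(2*s) + 2)/sin(s)^4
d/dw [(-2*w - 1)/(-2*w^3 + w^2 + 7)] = 2*(2*w^3 - w^2 - w*(2*w + 1)*(3*w - 1) - 7)/(-2*w^3 + w^2 + 7)^2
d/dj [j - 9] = 1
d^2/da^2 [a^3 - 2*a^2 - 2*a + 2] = 6*a - 4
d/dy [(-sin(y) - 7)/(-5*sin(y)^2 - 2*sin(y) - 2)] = (-70*sin(y) + 5*cos(y)^2 - 17)*cos(y)/(5*sin(y)^2 + 2*sin(y) + 2)^2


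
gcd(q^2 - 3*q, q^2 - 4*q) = q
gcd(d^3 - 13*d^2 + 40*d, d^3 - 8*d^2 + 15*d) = d^2 - 5*d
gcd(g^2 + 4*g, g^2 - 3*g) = g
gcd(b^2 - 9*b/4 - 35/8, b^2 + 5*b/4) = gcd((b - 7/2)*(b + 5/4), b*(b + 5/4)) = b + 5/4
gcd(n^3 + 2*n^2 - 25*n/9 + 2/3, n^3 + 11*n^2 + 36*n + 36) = n + 3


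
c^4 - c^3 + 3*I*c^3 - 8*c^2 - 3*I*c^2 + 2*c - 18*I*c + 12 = (c - 3)*(c + 2)*(c + I)*(c + 2*I)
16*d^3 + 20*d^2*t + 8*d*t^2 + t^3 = (2*d + t)^2*(4*d + t)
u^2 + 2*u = u*(u + 2)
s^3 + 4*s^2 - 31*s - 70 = (s - 5)*(s + 2)*(s + 7)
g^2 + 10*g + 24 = (g + 4)*(g + 6)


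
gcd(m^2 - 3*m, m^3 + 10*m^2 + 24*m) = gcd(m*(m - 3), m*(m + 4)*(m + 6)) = m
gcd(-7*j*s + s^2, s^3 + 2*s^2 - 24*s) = s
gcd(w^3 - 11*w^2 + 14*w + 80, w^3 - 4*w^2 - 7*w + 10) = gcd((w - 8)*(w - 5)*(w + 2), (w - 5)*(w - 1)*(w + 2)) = w^2 - 3*w - 10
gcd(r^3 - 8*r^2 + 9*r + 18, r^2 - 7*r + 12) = r - 3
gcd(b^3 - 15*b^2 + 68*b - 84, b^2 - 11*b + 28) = b - 7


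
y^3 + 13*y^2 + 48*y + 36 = (y + 1)*(y + 6)^2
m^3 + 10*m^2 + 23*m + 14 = (m + 1)*(m + 2)*(m + 7)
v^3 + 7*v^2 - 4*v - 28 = (v - 2)*(v + 2)*(v + 7)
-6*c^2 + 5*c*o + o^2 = (-c + o)*(6*c + o)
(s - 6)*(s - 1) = s^2 - 7*s + 6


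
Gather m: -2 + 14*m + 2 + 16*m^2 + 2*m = 16*m^2 + 16*m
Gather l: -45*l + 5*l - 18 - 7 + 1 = -40*l - 24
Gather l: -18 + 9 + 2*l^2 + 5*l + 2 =2*l^2 + 5*l - 7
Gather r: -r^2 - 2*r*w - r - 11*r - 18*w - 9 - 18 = -r^2 + r*(-2*w - 12) - 18*w - 27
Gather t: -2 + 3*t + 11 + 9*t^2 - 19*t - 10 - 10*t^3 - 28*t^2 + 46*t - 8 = -10*t^3 - 19*t^2 + 30*t - 9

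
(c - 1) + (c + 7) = 2*c + 6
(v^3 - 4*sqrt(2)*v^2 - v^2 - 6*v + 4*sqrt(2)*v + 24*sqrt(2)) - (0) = v^3 - 4*sqrt(2)*v^2 - v^2 - 6*v + 4*sqrt(2)*v + 24*sqrt(2)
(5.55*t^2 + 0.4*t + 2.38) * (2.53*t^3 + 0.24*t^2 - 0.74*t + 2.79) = 14.0415*t^5 + 2.344*t^4 + 2.0104*t^3 + 15.7597*t^2 - 0.6452*t + 6.6402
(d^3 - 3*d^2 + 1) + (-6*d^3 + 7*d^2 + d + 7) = -5*d^3 + 4*d^2 + d + 8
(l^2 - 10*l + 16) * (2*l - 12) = 2*l^3 - 32*l^2 + 152*l - 192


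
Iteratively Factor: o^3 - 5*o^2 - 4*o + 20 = (o - 5)*(o^2 - 4) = (o - 5)*(o - 2)*(o + 2)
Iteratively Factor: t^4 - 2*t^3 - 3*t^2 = (t - 3)*(t^3 + t^2) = (t - 3)*(t + 1)*(t^2) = t*(t - 3)*(t + 1)*(t)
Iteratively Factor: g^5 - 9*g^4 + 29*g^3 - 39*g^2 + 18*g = (g - 3)*(g^4 - 6*g^3 + 11*g^2 - 6*g) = (g - 3)*(g - 1)*(g^3 - 5*g^2 + 6*g) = g*(g - 3)*(g - 1)*(g^2 - 5*g + 6) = g*(g - 3)^2*(g - 1)*(g - 2)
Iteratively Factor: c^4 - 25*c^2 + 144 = (c - 3)*(c^3 + 3*c^2 - 16*c - 48) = (c - 3)*(c + 3)*(c^2 - 16) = (c - 3)*(c + 3)*(c + 4)*(c - 4)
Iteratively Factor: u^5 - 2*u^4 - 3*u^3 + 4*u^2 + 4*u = (u - 2)*(u^4 - 3*u^2 - 2*u) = (u - 2)^2*(u^3 + 2*u^2 + u) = u*(u - 2)^2*(u^2 + 2*u + 1) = u*(u - 2)^2*(u + 1)*(u + 1)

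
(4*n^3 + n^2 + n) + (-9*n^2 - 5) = 4*n^3 - 8*n^2 + n - 5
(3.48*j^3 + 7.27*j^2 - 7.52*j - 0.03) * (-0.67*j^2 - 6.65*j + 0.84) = -2.3316*j^5 - 28.0129*j^4 - 40.3839*j^3 + 56.1349*j^2 - 6.1173*j - 0.0252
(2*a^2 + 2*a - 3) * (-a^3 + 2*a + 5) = -2*a^5 - 2*a^4 + 7*a^3 + 14*a^2 + 4*a - 15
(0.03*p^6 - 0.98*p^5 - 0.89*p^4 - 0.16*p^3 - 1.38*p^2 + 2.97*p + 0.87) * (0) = 0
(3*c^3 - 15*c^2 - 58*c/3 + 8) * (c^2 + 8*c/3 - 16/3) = 3*c^5 - 7*c^4 - 226*c^3/3 + 328*c^2/9 + 1120*c/9 - 128/3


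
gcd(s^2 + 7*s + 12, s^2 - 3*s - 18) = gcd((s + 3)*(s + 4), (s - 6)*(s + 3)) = s + 3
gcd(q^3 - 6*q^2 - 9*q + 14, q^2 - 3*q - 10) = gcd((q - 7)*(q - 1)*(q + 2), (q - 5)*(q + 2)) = q + 2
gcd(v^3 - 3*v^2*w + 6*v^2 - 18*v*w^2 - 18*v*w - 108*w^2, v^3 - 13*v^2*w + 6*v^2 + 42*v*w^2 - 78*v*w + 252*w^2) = v^2 - 6*v*w + 6*v - 36*w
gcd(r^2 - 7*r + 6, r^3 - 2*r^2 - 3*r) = 1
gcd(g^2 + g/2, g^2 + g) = g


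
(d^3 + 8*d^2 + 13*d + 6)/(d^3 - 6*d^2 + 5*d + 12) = (d^2 + 7*d + 6)/(d^2 - 7*d + 12)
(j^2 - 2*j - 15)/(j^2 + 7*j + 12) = (j - 5)/(j + 4)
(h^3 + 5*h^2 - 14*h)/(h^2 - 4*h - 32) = h*(-h^2 - 5*h + 14)/(-h^2 + 4*h + 32)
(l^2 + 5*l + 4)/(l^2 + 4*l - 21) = (l^2 + 5*l + 4)/(l^2 + 4*l - 21)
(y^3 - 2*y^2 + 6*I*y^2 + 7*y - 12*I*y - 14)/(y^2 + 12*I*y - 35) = (y^2 - y*(2 + I) + 2*I)/(y + 5*I)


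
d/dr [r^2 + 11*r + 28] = 2*r + 11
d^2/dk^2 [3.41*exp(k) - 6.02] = 3.41*exp(k)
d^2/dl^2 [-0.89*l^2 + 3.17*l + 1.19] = -1.78000000000000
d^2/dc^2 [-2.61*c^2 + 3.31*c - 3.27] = -5.22000000000000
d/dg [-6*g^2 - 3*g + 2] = -12*g - 3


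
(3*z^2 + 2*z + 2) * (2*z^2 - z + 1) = 6*z^4 + z^3 + 5*z^2 + 2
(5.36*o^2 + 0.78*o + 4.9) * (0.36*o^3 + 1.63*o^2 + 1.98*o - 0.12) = 1.9296*o^5 + 9.0176*o^4 + 13.6482*o^3 + 8.8882*o^2 + 9.6084*o - 0.588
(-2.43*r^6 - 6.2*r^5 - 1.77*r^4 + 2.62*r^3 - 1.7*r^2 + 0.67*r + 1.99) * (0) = 0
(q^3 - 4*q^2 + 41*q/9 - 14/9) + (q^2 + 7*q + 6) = q^3 - 3*q^2 + 104*q/9 + 40/9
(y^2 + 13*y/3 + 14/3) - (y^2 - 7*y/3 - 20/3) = 20*y/3 + 34/3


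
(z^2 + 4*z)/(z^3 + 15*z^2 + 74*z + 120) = z/(z^2 + 11*z + 30)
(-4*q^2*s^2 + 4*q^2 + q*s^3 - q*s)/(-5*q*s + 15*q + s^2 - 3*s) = q*(4*q*s^2 - 4*q - s^3 + s)/(5*q*s - 15*q - s^2 + 3*s)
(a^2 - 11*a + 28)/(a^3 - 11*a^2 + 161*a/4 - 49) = 4*(a - 7)/(4*a^2 - 28*a + 49)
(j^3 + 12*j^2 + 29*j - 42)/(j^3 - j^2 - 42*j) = (j^2 + 6*j - 7)/(j*(j - 7))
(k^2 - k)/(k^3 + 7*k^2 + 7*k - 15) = k/(k^2 + 8*k + 15)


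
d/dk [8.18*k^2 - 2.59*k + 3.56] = 16.36*k - 2.59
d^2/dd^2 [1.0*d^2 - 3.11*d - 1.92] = 2.00000000000000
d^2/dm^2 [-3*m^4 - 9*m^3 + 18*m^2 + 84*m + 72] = -36*m^2 - 54*m + 36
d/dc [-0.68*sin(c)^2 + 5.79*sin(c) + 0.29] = (5.79 - 1.36*sin(c))*cos(c)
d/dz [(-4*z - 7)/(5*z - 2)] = 43/(5*z - 2)^2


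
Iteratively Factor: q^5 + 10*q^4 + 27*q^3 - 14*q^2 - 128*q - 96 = (q + 4)*(q^4 + 6*q^3 + 3*q^2 - 26*q - 24) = (q - 2)*(q + 4)*(q^3 + 8*q^2 + 19*q + 12) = (q - 2)*(q + 3)*(q + 4)*(q^2 + 5*q + 4) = (q - 2)*(q + 1)*(q + 3)*(q + 4)*(q + 4)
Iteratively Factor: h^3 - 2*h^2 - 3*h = (h + 1)*(h^2 - 3*h) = (h - 3)*(h + 1)*(h)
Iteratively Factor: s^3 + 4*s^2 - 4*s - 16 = (s - 2)*(s^2 + 6*s + 8) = (s - 2)*(s + 2)*(s + 4)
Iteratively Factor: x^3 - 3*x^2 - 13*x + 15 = (x - 5)*(x^2 + 2*x - 3) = (x - 5)*(x - 1)*(x + 3)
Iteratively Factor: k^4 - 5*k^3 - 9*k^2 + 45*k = (k)*(k^3 - 5*k^2 - 9*k + 45) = k*(k - 3)*(k^2 - 2*k - 15) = k*(k - 3)*(k + 3)*(k - 5)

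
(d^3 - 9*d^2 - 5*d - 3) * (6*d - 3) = 6*d^4 - 57*d^3 - 3*d^2 - 3*d + 9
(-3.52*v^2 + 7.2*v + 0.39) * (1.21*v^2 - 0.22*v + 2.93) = -4.2592*v^4 + 9.4864*v^3 - 11.4257*v^2 + 21.0102*v + 1.1427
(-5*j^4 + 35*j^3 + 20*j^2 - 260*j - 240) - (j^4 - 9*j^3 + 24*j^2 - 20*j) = -6*j^4 + 44*j^3 - 4*j^2 - 240*j - 240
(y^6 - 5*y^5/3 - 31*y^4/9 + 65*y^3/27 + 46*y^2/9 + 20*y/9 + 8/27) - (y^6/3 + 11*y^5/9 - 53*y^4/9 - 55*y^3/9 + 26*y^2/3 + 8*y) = 2*y^6/3 - 26*y^5/9 + 22*y^4/9 + 230*y^3/27 - 32*y^2/9 - 52*y/9 + 8/27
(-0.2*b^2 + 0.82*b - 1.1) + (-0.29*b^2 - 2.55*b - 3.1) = -0.49*b^2 - 1.73*b - 4.2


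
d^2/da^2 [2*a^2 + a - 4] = 4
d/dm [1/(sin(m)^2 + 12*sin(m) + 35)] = -2*(sin(m) + 6)*cos(m)/(sin(m)^2 + 12*sin(m) + 35)^2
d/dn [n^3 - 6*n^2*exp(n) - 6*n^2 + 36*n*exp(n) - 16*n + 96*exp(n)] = -6*n^2*exp(n) + 3*n^2 + 24*n*exp(n) - 12*n + 132*exp(n) - 16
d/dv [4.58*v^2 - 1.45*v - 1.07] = 9.16*v - 1.45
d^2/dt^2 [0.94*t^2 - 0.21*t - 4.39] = 1.88000000000000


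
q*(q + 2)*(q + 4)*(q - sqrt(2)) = q^4 - sqrt(2)*q^3 + 6*q^3 - 6*sqrt(2)*q^2 + 8*q^2 - 8*sqrt(2)*q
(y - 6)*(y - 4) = y^2 - 10*y + 24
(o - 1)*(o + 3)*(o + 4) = o^3 + 6*o^2 + 5*o - 12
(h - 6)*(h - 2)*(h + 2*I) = h^3 - 8*h^2 + 2*I*h^2 + 12*h - 16*I*h + 24*I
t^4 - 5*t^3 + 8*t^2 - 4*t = t*(t - 2)^2*(t - 1)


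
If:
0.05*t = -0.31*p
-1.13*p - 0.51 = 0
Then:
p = -0.45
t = 2.80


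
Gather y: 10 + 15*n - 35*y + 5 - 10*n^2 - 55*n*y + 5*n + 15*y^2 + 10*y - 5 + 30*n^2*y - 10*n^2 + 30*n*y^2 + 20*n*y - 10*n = -20*n^2 + 10*n + y^2*(30*n + 15) + y*(30*n^2 - 35*n - 25) + 10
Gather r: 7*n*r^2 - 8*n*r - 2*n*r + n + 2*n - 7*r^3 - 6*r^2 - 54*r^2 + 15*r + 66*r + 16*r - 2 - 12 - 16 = 3*n - 7*r^3 + r^2*(7*n - 60) + r*(97 - 10*n) - 30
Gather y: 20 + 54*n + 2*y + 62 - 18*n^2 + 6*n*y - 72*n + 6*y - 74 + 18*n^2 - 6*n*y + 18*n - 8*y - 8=0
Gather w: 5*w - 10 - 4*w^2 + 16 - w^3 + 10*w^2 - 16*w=-w^3 + 6*w^2 - 11*w + 6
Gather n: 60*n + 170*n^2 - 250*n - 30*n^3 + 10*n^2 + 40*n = -30*n^3 + 180*n^2 - 150*n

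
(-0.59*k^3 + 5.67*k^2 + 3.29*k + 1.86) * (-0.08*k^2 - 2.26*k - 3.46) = 0.0472*k^5 + 0.8798*k^4 - 11.036*k^3 - 27.2024*k^2 - 15.587*k - 6.4356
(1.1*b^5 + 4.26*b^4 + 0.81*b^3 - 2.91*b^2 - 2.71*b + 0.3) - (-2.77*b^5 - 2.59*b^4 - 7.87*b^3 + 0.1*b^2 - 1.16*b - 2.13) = 3.87*b^5 + 6.85*b^4 + 8.68*b^3 - 3.01*b^2 - 1.55*b + 2.43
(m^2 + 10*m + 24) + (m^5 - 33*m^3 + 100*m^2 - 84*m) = m^5 - 33*m^3 + 101*m^2 - 74*m + 24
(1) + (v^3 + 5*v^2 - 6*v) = v^3 + 5*v^2 - 6*v + 1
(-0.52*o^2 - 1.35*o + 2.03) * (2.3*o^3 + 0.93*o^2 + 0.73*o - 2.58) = -1.196*o^5 - 3.5886*o^4 + 3.0339*o^3 + 2.244*o^2 + 4.9649*o - 5.2374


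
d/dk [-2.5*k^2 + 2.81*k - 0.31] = 2.81 - 5.0*k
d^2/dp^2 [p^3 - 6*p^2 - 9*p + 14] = 6*p - 12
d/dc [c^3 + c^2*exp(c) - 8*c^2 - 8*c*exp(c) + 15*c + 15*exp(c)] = c^2*exp(c) + 3*c^2 - 6*c*exp(c) - 16*c + 7*exp(c) + 15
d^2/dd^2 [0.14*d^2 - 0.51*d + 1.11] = 0.280000000000000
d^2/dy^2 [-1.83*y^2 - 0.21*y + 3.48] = -3.66000000000000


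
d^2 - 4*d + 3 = (d - 3)*(d - 1)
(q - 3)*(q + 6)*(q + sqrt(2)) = q^3 + sqrt(2)*q^2 + 3*q^2 - 18*q + 3*sqrt(2)*q - 18*sqrt(2)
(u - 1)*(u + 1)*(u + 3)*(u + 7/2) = u^4 + 13*u^3/2 + 19*u^2/2 - 13*u/2 - 21/2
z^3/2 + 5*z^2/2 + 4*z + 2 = (z/2 + 1)*(z + 1)*(z + 2)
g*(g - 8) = g^2 - 8*g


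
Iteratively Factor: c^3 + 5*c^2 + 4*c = (c)*(c^2 + 5*c + 4) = c*(c + 4)*(c + 1)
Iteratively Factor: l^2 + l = (l)*(l + 1)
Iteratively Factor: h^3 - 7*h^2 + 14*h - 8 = (h - 2)*(h^2 - 5*h + 4) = (h - 2)*(h - 1)*(h - 4)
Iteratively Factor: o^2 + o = (o + 1)*(o)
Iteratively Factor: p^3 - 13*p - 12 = (p + 1)*(p^2 - p - 12) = (p - 4)*(p + 1)*(p + 3)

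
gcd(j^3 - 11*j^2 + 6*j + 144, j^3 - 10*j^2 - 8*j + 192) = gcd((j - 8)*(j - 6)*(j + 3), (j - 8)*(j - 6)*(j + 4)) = j^2 - 14*j + 48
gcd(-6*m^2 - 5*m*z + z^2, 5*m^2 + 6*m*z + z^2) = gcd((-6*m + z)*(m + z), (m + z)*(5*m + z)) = m + z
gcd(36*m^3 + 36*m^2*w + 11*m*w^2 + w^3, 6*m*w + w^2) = 6*m + w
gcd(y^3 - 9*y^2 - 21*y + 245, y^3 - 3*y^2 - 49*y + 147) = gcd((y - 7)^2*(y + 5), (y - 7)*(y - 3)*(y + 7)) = y - 7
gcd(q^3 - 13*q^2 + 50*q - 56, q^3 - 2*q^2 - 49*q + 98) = q^2 - 9*q + 14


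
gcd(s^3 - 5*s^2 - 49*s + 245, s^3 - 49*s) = s^2 - 49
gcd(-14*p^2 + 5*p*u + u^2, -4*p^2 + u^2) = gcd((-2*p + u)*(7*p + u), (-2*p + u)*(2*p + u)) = 2*p - u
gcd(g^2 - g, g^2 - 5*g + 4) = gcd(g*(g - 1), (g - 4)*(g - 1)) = g - 1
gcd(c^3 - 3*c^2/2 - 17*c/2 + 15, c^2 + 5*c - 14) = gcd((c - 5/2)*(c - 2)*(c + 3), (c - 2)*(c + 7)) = c - 2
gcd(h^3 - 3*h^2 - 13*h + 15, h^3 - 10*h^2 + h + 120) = h^2 - 2*h - 15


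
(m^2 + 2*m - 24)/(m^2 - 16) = (m + 6)/(m + 4)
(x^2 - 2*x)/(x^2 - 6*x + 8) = x/(x - 4)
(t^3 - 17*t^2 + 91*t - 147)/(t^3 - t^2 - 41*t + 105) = (t^2 - 14*t + 49)/(t^2 + 2*t - 35)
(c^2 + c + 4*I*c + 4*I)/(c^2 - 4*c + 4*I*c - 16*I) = (c + 1)/(c - 4)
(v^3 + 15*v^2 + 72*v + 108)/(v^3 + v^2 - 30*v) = (v^2 + 9*v + 18)/(v*(v - 5))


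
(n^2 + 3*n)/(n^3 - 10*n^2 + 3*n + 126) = n/(n^2 - 13*n + 42)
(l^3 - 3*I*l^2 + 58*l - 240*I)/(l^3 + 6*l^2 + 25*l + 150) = (l^2 + 2*I*l + 48)/(l^2 + l*(6 + 5*I) + 30*I)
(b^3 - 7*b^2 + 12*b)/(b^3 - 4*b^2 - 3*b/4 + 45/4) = 4*b*(b - 4)/(4*b^2 - 4*b - 15)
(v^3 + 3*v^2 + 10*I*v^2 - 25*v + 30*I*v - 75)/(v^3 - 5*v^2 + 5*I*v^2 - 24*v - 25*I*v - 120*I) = (v + 5*I)/(v - 8)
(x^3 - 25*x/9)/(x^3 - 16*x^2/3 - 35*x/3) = (x - 5/3)/(x - 7)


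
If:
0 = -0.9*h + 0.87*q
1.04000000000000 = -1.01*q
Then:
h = -1.00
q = -1.03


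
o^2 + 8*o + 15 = (o + 3)*(o + 5)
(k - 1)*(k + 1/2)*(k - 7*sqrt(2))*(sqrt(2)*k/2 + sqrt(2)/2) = sqrt(2)*k^4/2 - 7*k^3 + sqrt(2)*k^3/4 - 7*k^2/2 - sqrt(2)*k^2/2 - sqrt(2)*k/4 + 7*k + 7/2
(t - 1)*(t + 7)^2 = t^3 + 13*t^2 + 35*t - 49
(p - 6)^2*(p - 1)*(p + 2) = p^4 - 11*p^3 + 22*p^2 + 60*p - 72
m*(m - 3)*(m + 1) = m^3 - 2*m^2 - 3*m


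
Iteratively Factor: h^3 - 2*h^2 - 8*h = (h - 4)*(h^2 + 2*h) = h*(h - 4)*(h + 2)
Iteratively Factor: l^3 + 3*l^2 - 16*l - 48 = (l + 4)*(l^2 - l - 12) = (l - 4)*(l + 4)*(l + 3)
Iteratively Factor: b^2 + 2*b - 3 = (b - 1)*(b + 3)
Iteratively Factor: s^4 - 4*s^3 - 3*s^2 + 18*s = (s - 3)*(s^3 - s^2 - 6*s) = s*(s - 3)*(s^2 - s - 6) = s*(s - 3)^2*(s + 2)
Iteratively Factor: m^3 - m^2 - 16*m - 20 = (m + 2)*(m^2 - 3*m - 10) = (m + 2)^2*(m - 5)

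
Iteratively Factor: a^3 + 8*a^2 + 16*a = (a)*(a^2 + 8*a + 16) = a*(a + 4)*(a + 4)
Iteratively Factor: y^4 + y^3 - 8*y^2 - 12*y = (y - 3)*(y^3 + 4*y^2 + 4*y) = (y - 3)*(y + 2)*(y^2 + 2*y) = y*(y - 3)*(y + 2)*(y + 2)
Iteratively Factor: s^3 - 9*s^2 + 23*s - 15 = (s - 3)*(s^2 - 6*s + 5) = (s - 3)*(s - 1)*(s - 5)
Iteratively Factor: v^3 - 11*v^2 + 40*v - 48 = (v - 3)*(v^2 - 8*v + 16) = (v - 4)*(v - 3)*(v - 4)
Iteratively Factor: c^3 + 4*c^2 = (c)*(c^2 + 4*c) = c^2*(c + 4)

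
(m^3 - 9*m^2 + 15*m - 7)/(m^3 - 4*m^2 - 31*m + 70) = (m^2 - 2*m + 1)/(m^2 + 3*m - 10)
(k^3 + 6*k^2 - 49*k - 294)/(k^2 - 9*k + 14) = (k^2 + 13*k + 42)/(k - 2)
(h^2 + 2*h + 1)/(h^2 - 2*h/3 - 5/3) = 3*(h + 1)/(3*h - 5)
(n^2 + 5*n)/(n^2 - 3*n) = (n + 5)/(n - 3)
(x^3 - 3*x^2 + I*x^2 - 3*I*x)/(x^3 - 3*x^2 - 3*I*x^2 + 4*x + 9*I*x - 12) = x/(x - 4*I)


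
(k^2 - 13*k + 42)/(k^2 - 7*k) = (k - 6)/k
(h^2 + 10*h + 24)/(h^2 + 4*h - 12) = (h + 4)/(h - 2)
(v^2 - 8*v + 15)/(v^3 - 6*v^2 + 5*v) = (v - 3)/(v*(v - 1))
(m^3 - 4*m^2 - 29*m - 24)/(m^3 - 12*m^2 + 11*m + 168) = (m + 1)/(m - 7)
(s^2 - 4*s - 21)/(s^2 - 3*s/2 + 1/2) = 2*(s^2 - 4*s - 21)/(2*s^2 - 3*s + 1)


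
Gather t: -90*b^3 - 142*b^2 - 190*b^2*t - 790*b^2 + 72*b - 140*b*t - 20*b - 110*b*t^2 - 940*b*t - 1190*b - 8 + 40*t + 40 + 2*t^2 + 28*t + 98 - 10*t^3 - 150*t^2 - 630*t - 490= -90*b^3 - 932*b^2 - 1138*b - 10*t^3 + t^2*(-110*b - 148) + t*(-190*b^2 - 1080*b - 562) - 360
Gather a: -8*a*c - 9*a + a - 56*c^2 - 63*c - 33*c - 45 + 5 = a*(-8*c - 8) - 56*c^2 - 96*c - 40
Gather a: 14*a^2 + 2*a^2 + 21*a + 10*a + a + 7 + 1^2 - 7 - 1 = 16*a^2 + 32*a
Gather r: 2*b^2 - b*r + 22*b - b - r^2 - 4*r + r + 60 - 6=2*b^2 + 21*b - r^2 + r*(-b - 3) + 54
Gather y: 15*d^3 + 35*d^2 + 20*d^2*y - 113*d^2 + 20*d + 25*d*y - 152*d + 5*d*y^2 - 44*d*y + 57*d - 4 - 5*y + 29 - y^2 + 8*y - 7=15*d^3 - 78*d^2 - 75*d + y^2*(5*d - 1) + y*(20*d^2 - 19*d + 3) + 18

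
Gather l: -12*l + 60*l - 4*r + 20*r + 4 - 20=48*l + 16*r - 16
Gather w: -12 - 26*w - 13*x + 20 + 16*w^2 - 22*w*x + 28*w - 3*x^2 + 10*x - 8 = 16*w^2 + w*(2 - 22*x) - 3*x^2 - 3*x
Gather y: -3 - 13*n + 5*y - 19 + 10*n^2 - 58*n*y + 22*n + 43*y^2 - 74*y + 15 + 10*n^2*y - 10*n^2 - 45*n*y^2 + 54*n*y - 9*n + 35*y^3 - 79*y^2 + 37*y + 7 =35*y^3 + y^2*(-45*n - 36) + y*(10*n^2 - 4*n - 32)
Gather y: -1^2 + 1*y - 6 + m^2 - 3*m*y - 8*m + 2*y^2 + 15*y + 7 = m^2 - 8*m + 2*y^2 + y*(16 - 3*m)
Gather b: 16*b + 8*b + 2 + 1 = 24*b + 3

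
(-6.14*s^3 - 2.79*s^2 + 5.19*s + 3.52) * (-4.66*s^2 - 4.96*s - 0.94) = 28.6124*s^5 + 43.4558*s^4 - 4.5754*s^3 - 39.523*s^2 - 22.3378*s - 3.3088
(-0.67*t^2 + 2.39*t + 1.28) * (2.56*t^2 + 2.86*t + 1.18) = -1.7152*t^4 + 4.2022*t^3 + 9.3216*t^2 + 6.481*t + 1.5104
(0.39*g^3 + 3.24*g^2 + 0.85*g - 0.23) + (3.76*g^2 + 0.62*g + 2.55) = 0.39*g^3 + 7.0*g^2 + 1.47*g + 2.32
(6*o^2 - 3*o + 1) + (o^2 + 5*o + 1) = 7*o^2 + 2*o + 2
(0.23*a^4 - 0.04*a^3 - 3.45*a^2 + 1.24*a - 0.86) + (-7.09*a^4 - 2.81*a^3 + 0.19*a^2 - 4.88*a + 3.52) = -6.86*a^4 - 2.85*a^3 - 3.26*a^2 - 3.64*a + 2.66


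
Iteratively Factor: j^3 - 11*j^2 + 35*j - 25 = (j - 1)*(j^2 - 10*j + 25) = (j - 5)*(j - 1)*(j - 5)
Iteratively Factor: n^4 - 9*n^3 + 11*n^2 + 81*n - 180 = (n + 3)*(n^3 - 12*n^2 + 47*n - 60) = (n - 3)*(n + 3)*(n^2 - 9*n + 20) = (n - 5)*(n - 3)*(n + 3)*(n - 4)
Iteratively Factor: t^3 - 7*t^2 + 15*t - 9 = (t - 3)*(t^2 - 4*t + 3) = (t - 3)*(t - 1)*(t - 3)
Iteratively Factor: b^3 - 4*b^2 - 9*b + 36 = (b - 4)*(b^2 - 9) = (b - 4)*(b - 3)*(b + 3)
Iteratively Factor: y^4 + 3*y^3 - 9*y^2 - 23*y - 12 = (y - 3)*(y^3 + 6*y^2 + 9*y + 4) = (y - 3)*(y + 4)*(y^2 + 2*y + 1) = (y - 3)*(y + 1)*(y + 4)*(y + 1)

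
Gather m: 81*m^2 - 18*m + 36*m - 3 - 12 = 81*m^2 + 18*m - 15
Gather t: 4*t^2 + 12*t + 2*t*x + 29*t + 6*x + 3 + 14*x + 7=4*t^2 + t*(2*x + 41) + 20*x + 10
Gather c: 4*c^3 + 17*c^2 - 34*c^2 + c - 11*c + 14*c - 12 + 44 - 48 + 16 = 4*c^3 - 17*c^2 + 4*c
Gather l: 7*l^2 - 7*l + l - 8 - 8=7*l^2 - 6*l - 16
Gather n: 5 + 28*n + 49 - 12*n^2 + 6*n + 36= -12*n^2 + 34*n + 90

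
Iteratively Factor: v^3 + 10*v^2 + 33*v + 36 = (v + 3)*(v^2 + 7*v + 12) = (v + 3)*(v + 4)*(v + 3)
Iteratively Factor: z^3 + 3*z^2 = (z)*(z^2 + 3*z) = z^2*(z + 3)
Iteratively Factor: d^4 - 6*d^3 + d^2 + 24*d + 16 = (d + 1)*(d^3 - 7*d^2 + 8*d + 16) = (d - 4)*(d + 1)*(d^2 - 3*d - 4) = (d - 4)*(d + 1)^2*(d - 4)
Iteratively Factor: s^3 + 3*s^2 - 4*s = (s - 1)*(s^2 + 4*s) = (s - 1)*(s + 4)*(s)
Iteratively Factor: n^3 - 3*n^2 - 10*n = (n)*(n^2 - 3*n - 10) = n*(n + 2)*(n - 5)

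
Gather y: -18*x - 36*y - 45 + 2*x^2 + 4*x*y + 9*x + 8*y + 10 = 2*x^2 - 9*x + y*(4*x - 28) - 35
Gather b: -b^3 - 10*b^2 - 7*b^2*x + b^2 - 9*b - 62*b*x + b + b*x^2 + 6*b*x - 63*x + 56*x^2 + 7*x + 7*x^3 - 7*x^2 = -b^3 + b^2*(-7*x - 9) + b*(x^2 - 56*x - 8) + 7*x^3 + 49*x^2 - 56*x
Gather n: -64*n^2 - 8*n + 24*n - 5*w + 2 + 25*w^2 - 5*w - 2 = -64*n^2 + 16*n + 25*w^2 - 10*w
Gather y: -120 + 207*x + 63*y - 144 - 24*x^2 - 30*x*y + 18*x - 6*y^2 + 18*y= -24*x^2 + 225*x - 6*y^2 + y*(81 - 30*x) - 264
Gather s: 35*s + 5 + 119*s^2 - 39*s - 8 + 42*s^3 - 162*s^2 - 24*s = 42*s^3 - 43*s^2 - 28*s - 3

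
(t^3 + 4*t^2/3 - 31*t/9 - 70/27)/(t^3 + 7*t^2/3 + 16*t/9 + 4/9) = (9*t^2 + 6*t - 35)/(3*(3*t^2 + 5*t + 2))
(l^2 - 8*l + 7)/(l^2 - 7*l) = (l - 1)/l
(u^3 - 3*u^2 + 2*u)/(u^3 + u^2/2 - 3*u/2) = 2*(u - 2)/(2*u + 3)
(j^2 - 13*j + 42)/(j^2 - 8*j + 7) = (j - 6)/(j - 1)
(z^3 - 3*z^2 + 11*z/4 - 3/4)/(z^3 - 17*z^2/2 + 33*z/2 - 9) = (z - 1/2)/(z - 6)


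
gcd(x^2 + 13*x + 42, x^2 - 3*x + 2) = 1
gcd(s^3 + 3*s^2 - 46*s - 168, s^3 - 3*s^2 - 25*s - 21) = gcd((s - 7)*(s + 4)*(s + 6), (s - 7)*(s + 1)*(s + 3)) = s - 7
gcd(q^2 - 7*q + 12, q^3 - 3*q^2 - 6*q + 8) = q - 4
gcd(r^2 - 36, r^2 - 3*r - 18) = r - 6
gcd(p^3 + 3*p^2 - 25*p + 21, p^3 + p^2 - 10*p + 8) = p - 1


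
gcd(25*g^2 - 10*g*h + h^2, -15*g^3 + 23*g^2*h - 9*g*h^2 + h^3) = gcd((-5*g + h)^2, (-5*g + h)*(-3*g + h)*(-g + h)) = 5*g - h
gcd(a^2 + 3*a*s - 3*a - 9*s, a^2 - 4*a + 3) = a - 3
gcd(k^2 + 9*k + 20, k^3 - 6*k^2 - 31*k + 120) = k + 5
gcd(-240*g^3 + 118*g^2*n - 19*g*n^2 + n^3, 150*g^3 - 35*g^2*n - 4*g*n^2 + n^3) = 5*g - n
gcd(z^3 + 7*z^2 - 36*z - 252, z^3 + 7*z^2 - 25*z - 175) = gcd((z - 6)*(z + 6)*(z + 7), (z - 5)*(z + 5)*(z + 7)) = z + 7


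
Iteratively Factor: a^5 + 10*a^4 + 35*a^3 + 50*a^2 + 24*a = (a)*(a^4 + 10*a^3 + 35*a^2 + 50*a + 24) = a*(a + 2)*(a^3 + 8*a^2 + 19*a + 12) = a*(a + 2)*(a + 3)*(a^2 + 5*a + 4) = a*(a + 1)*(a + 2)*(a + 3)*(a + 4)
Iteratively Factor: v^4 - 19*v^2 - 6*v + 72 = (v + 3)*(v^3 - 3*v^2 - 10*v + 24) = (v - 2)*(v + 3)*(v^2 - v - 12) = (v - 2)*(v + 3)^2*(v - 4)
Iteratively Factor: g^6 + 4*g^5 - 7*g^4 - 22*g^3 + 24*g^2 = (g)*(g^5 + 4*g^4 - 7*g^3 - 22*g^2 + 24*g) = g*(g - 1)*(g^4 + 5*g^3 - 2*g^2 - 24*g) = g*(g - 1)*(g + 3)*(g^3 + 2*g^2 - 8*g) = g*(g - 2)*(g - 1)*(g + 3)*(g^2 + 4*g) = g^2*(g - 2)*(g - 1)*(g + 3)*(g + 4)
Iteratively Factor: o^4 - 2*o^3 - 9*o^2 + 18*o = (o - 2)*(o^3 - 9*o) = o*(o - 2)*(o^2 - 9) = o*(o - 3)*(o - 2)*(o + 3)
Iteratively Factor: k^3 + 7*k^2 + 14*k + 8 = (k + 4)*(k^2 + 3*k + 2) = (k + 2)*(k + 4)*(k + 1)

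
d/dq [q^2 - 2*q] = 2*q - 2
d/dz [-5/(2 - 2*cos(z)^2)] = 5*cos(z)/sin(z)^3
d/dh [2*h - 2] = 2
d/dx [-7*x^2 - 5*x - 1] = -14*x - 5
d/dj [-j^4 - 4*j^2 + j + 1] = -4*j^3 - 8*j + 1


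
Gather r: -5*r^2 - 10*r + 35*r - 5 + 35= -5*r^2 + 25*r + 30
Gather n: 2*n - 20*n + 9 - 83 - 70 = -18*n - 144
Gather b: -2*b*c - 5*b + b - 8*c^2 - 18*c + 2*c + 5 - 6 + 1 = b*(-2*c - 4) - 8*c^2 - 16*c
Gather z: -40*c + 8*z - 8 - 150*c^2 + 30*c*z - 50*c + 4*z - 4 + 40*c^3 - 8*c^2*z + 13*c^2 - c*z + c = 40*c^3 - 137*c^2 - 89*c + z*(-8*c^2 + 29*c + 12) - 12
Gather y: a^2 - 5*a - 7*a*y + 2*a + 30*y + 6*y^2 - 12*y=a^2 - 3*a + 6*y^2 + y*(18 - 7*a)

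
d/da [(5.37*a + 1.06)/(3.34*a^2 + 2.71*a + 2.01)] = (-17.9358*a^2 - 7.0808*a + 7.9211)/(11.1556*a^4 + 18.1028*a^3 + 20.7709*a^2 + 10.8942*a + 4.0401)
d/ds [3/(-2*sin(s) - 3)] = 6*cos(s)/(2*sin(s) + 3)^2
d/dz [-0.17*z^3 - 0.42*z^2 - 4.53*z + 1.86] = -0.51*z^2 - 0.84*z - 4.53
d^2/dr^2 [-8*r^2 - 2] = -16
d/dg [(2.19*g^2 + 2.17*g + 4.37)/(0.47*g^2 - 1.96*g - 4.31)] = (-5.3123*g^2 - 22.9856*g - 0.787499999999998)/(0.2209*g^4 - 1.8424*g^3 - 0.2098*g^2 + 16.8952*g + 18.5761)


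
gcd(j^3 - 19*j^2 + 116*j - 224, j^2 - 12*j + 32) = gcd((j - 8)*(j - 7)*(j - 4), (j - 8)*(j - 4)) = j^2 - 12*j + 32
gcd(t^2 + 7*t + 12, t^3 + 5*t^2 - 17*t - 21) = 1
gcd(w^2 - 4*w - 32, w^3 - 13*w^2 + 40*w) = w - 8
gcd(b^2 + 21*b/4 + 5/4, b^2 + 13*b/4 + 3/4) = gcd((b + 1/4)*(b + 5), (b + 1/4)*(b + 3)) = b + 1/4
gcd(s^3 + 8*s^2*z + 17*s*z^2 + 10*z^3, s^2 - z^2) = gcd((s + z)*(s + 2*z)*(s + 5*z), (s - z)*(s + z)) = s + z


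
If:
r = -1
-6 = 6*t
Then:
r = -1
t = -1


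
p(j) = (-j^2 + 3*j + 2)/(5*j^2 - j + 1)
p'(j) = (1 - 10*j)*(-j^2 + 3*j + 2)/(5*j^2 - j + 1)^2 + (3 - 2*j)/(5*j^2 - j + 1)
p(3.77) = -0.01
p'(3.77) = -0.06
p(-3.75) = -0.31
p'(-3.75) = -0.02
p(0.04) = 2.19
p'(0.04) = 4.37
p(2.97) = 0.05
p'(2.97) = -0.10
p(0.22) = 2.56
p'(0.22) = -0.50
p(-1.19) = -0.32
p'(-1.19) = 0.13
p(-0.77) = -0.19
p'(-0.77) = 0.61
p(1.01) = 0.79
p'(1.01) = -1.22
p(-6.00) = -0.28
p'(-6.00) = -0.01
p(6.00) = -0.09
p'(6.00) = -0.02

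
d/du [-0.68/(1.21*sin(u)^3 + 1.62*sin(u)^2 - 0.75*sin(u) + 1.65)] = (2.4684*sin(u)^2 + 2.2032*sin(u) - 0.51)*cos(u)/(1.21*sin(u)^3 + 1.62*sin(u)^2 - 0.75*sin(u) + 1.65)^2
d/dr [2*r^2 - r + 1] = 4*r - 1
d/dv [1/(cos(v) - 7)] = sin(v)/(cos(v) - 7)^2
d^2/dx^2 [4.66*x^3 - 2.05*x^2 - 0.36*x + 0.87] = 27.96*x - 4.1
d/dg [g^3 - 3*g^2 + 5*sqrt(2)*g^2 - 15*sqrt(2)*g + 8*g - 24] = 3*g^2 - 6*g + 10*sqrt(2)*g - 15*sqrt(2) + 8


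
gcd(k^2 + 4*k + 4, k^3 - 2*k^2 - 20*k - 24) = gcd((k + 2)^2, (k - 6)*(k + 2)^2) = k^2 + 4*k + 4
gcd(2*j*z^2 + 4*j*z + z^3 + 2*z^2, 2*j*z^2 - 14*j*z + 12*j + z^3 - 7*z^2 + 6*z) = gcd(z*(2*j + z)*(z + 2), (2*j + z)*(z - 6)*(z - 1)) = 2*j + z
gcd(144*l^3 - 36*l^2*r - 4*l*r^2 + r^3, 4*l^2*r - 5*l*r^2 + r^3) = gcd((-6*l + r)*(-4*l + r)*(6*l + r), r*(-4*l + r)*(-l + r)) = -4*l + r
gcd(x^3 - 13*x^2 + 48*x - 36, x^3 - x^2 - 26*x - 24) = x - 6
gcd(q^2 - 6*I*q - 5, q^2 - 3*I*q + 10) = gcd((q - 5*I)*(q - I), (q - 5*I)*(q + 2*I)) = q - 5*I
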